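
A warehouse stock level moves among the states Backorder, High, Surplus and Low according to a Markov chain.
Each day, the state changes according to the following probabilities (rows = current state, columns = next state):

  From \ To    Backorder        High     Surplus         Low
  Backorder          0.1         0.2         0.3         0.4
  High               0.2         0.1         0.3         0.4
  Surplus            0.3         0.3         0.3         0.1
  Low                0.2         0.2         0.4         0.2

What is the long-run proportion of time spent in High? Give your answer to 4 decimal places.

0.2114

Let the stationary distribution be π with π = πP and π_1 + π_2 + π_3 + π_4 = 1.
π_1 = 0.1·π_1 + 0.2·π_2 + 0.3·π_3 + 0.2·π_4
π_2 = 0.2·π_1 + 0.1·π_2 + 0.3·π_3 + 0.2·π_4
π_3 = 0.3·π_1 + 0.3·π_2 + 0.3·π_3 + 0.4·π_4
Solving with the normalization constraint gives π = (0.2114, 0.2114, 0.3252, 0.2520).
So the stationary probability of High is 0.2114.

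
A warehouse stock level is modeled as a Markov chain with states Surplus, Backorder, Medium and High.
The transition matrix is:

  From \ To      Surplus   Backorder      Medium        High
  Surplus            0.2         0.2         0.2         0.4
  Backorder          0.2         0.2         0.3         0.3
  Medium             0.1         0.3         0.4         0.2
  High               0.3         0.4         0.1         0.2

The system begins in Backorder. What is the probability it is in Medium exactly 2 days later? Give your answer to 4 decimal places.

0.2500

Propagate the distribution vector 2 days from Backorder.
After 0 days: (0.0000, 1.0000, 0.0000, 0.0000)
After 1 day: (0.2000, 0.2000, 0.3000, 0.3000)
After 2 days: (0.2000, 0.2900, 0.2500, 0.2600)
P(in Medium after 2 days) = 0.2500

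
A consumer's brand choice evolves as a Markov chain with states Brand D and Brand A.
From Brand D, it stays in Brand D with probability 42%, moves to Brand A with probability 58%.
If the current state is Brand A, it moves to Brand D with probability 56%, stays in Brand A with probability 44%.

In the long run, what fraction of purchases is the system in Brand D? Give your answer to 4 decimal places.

0.4912

Let the stationary distribution be π with π = πP and π_1 + π_2 = 1.
π_1 = 0.42·π_1 + 0.56·π_2
Solving with the normalization constraint gives π = (0.4912, 0.5088).
So the stationary probability of Brand D is 0.4912.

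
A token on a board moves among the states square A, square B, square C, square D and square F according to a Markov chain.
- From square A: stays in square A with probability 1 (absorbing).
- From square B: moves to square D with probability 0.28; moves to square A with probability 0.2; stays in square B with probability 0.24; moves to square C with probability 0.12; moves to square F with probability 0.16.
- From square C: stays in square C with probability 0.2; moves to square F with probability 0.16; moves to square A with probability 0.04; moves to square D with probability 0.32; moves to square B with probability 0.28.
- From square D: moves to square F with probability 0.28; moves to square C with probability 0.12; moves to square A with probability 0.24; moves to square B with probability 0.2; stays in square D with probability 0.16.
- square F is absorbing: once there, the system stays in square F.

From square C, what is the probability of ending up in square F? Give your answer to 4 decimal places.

0.5904

Let h(s) be the probability of absorption at square F starting from transient state s. Then h(square F) = 1 and h(square A) = 0. By first-step analysis:
h(square B) = 0.2·0 + 0.24·h(square B) + 0.12·h(square C) + 0.28·h(square D) + 0.16·1
h(square C) = 0.04·0 + 0.28·h(square B) + 0.2·h(square C) + 0.32·h(square D) + 0.16·1
h(square D) = 0.24·0 + 0.2·h(square B) + 0.12·h(square C) + 0.16·h(square D) + 0.28·1
Solving: h(square B) = 0.5016, h(square C) = 0.5904, h(square D) = 0.5371.
Starting from square C, the probability is 0.5904.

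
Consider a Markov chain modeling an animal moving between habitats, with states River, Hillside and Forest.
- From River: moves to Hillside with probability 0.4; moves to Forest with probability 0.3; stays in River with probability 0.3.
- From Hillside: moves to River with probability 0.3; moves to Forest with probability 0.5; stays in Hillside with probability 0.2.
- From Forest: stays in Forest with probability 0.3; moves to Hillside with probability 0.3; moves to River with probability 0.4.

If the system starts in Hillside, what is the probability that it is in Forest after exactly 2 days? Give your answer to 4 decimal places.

Sum over the intermediate state after 1 day:
P = P(Hillside→River)·P(River→Forest) + P(Hillside→Hillside)·P(Hillside→Forest) + P(Hillside→Forest)·P(Forest→Forest)
  = 0.3×0.3 + 0.2×0.5 + 0.5×0.3
  = 0.0900 + 0.1000 + 0.1500 = 0.3400

0.3400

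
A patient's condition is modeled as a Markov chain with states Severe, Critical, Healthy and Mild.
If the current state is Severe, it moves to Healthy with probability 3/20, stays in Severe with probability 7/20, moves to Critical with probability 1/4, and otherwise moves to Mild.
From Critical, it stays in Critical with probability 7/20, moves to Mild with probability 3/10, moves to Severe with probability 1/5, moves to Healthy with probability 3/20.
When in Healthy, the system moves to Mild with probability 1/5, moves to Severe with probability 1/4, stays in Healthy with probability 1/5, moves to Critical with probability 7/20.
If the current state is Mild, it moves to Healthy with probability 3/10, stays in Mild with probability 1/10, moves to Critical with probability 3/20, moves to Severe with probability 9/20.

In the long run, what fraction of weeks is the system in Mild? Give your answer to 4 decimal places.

0.2210

Let the stationary distribution be π with π = πP and π_1 + π_2 + π_3 + π_4 = 1.
π_1 = 0.35·π_1 + 0.2·π_2 + 0.25·π_3 + 0.45·π_4
π_2 = 0.25·π_1 + 0.35·π_2 + 0.35·π_3 + 0.15·π_4
π_3 = 0.15·π_1 + 0.15·π_2 + 0.2·π_3 + 0.3·π_4
Solving with the normalization constraint gives π = (0.3116, 0.2746, 0.1928, 0.2210).
So the stationary probability of Mild is 0.2210.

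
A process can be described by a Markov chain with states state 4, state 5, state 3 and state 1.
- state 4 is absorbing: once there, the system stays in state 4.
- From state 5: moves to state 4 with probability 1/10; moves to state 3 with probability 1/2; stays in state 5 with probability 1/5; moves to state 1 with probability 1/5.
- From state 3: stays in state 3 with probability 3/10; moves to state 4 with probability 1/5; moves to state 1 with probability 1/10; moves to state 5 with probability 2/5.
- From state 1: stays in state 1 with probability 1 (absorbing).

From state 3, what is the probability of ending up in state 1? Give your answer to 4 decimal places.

Let h(s) be the probability of absorption at state 1 starting from transient state s. Then h(state 1) = 1 and h(state 4) = 0. By first-step analysis:
h(state 5) = 0.1·0 + 0.2·h(state 5) + 0.5·h(state 3) + 0.2·1
h(state 3) = 0.2·0 + 0.4·h(state 5) + 0.3·h(state 3) + 0.1·1
Solving: h(state 5) = 0.5278, h(state 3) = 0.4444.
Starting from state 3, the probability is 0.4444.

0.4444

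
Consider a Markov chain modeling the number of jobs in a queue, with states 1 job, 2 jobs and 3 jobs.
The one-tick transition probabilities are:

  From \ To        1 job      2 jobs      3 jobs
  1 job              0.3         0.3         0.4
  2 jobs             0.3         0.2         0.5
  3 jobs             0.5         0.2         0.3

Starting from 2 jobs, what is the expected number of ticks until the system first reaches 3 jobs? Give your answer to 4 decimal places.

2.1277

Let t(s) be the expected number of ticks to first reach 3 jobs from state s, with t(3 jobs) = 0. Conditioning on the first tick:
t(1 job) = 1 + 0.3·t(1 job) + 0.3·t(2 jobs)
t(2 jobs) = 1 + 0.3·t(1 job) + 0.2·t(2 jobs)
Solving: t(1 job) = 2.3404, t(2 jobs) = 2.1277.
Expected ticks from 2 jobs to 3 jobs: 2.1277.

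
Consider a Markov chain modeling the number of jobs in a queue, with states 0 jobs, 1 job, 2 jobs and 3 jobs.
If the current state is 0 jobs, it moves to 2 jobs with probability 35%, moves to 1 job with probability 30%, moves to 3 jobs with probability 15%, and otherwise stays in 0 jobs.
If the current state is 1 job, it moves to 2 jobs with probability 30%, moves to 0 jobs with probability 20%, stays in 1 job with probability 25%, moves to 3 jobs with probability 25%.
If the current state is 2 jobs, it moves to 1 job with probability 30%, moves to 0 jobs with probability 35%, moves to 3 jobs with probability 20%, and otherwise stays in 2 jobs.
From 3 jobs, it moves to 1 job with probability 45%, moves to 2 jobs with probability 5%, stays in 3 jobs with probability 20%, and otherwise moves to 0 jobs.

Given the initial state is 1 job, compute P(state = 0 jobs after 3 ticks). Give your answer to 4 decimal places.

Propagate the distribution vector 3 ticks from 1 job.
After 0 ticks: (0.0000, 1.0000, 0.0000, 0.0000)
After 1 tick: (0.2000, 0.2500, 0.3000, 0.2500)
After 2 ticks: (0.2700, 0.3250, 0.2025, 0.2025)
After 3 ticks: (0.2506, 0.3141, 0.2325, 0.2028)
P(in 0 jobs after 3 ticks) = 0.2506

0.2506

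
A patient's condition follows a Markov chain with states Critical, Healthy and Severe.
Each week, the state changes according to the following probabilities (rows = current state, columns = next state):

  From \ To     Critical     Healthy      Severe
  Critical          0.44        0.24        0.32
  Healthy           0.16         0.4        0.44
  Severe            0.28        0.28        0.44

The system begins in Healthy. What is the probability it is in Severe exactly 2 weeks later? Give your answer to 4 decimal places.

Sum over the intermediate state after 1 week:
P = P(Healthy→Critical)·P(Critical→Severe) + P(Healthy→Healthy)·P(Healthy→Severe) + P(Healthy→Severe)·P(Severe→Severe)
  = 0.16×0.32 + 0.4×0.44 + 0.44×0.44
  = 0.0512 + 0.1760 + 0.1936 = 0.4208

0.4208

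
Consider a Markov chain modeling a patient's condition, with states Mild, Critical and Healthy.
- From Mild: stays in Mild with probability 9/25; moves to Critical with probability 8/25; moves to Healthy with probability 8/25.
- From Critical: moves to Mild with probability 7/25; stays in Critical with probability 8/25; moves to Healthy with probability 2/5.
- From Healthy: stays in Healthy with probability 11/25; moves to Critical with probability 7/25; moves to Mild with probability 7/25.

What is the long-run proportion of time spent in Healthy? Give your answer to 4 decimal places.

0.3913

Let the stationary distribution be π with π = πP and π_1 + π_2 + π_3 = 1.
π_1 = 0.36·π_1 + 0.28·π_2 + 0.28·π_3
π_2 = 0.32·π_1 + 0.32·π_2 + 0.28·π_3
Solving with the normalization constraint gives π = (0.3043, 0.3043, 0.3913).
So the stationary probability of Healthy is 0.3913.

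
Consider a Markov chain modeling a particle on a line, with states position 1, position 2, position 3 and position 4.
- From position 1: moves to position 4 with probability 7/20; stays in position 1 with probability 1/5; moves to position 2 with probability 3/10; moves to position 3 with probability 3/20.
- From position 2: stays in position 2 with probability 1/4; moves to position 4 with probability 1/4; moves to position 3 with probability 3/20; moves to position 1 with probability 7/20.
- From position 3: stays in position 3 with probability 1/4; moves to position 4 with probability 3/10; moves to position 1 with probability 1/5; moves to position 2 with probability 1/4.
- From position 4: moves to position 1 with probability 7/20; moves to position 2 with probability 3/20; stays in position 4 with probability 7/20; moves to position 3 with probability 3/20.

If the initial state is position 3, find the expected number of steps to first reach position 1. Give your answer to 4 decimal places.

3.5897

Let t(s) be the expected number of steps to first reach position 1 from state s, with t(position 1) = 0. Conditioning on the first step:
t(position 2) = 1 + 0.25·t(position 2) + 0.15·t(position 3) + 0.25·t(position 4)
t(position 3) = 1 + 0.25·t(position 2) + 0.25·t(position 3) + 0.3·t(position 4)
t(position 4) = 1 + 0.15·t(position 2) + 0.15·t(position 3) + 0.35·t(position 4)
Solving: t(position 2) = 3.0769, t(position 3) = 3.5897, t(position 4) = 3.0769.
Expected steps from position 3 to position 1: 3.5897.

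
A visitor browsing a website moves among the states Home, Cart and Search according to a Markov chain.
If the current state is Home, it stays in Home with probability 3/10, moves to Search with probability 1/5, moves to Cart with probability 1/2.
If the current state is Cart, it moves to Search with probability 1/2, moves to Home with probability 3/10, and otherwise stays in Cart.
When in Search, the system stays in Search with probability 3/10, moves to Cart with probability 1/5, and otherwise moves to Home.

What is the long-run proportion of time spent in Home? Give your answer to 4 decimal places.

Let the stationary distribution be π with π = πP and π_1 + π_2 + π_3 = 1.
π_1 = 0.3·π_1 + 0.3·π_2 + 0.5·π_3
π_2 = 0.5·π_1 + 0.2·π_2 + 0.2·π_3
Solving with the normalization constraint gives π = (0.3651, 0.3095, 0.3254).
So the stationary probability of Home is 0.3651.

0.3651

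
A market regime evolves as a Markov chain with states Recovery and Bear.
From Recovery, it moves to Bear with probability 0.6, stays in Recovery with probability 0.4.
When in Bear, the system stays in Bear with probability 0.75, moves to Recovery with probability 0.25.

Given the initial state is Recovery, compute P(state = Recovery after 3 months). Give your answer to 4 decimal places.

Propagate the distribution vector 3 months from Recovery.
After 0 months: (1.0000, 0.0000)
After 1 month: (0.4000, 0.6000)
After 2 months: (0.3100, 0.6900)
After 3 months: (0.2965, 0.7035)
P(in Recovery after 3 months) = 0.2965

0.2965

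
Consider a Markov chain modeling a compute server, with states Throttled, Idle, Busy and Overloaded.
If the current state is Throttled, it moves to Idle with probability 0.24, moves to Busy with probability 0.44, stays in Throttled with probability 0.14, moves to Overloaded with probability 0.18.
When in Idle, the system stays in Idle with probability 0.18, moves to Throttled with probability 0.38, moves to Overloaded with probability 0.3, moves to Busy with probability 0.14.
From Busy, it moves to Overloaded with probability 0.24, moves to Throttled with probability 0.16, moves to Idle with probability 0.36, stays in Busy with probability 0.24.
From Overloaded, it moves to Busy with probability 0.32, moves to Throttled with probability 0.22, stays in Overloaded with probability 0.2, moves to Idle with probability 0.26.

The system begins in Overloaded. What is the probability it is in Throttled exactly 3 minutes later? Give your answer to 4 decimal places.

0.2283

Propagate the distribution vector 3 minutes from Overloaded.
After 0 minutes: (0.0000, 0.0000, 0.0000, 1.0000)
After 1 minute: (0.2200, 0.2600, 0.3200, 0.2000)
After 2 minutes: (0.2248, 0.2668, 0.2740, 0.2344)
After 3 minutes: (0.2283, 0.2616, 0.2770, 0.2331)
P(in Throttled after 3 minutes) = 0.2283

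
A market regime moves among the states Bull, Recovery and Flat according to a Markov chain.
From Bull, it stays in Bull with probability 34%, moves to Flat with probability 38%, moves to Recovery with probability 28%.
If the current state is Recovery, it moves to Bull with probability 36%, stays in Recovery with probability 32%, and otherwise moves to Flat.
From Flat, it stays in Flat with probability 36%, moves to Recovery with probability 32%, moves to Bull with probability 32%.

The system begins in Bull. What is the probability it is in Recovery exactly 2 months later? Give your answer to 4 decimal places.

0.3064

Sum over the intermediate state after 1 month:
P = P(Bull→Bull)·P(Bull→Recovery) + P(Bull→Recovery)·P(Recovery→Recovery) + P(Bull→Flat)·P(Flat→Recovery)
  = 0.34×0.28 + 0.28×0.32 + 0.38×0.32
  = 0.0952 + 0.0896 + 0.1216 = 0.3064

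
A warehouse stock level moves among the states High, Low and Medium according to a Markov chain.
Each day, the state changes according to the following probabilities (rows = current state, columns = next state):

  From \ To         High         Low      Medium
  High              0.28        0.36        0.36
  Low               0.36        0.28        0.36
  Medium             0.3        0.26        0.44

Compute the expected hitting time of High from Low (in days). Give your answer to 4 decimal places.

Let t(s) be the expected number of days to first reach High from state s, with t(High) = 0. Conditioning on the first day:
t(Low) = 1 + 0.28·t(Low) + 0.36·t(Medium)
t(Medium) = 1 + 0.26·t(Low) + 0.44·t(Medium)
Solving: t(Low) = 2.9716, t(Medium) = 3.1654.
Expected days from Low to High: 2.9716.

2.9716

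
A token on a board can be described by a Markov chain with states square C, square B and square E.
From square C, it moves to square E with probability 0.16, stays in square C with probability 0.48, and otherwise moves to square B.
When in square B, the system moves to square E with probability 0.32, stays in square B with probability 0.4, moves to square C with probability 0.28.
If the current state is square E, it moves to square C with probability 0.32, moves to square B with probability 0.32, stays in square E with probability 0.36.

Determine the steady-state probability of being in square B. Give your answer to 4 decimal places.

0.3636

Let the stationary distribution be π with π = πP and π_1 + π_2 + π_3 = 1.
π_1 = 0.48·π_1 + 0.28·π_2 + 0.32·π_3
π_2 = 0.36·π_1 + 0.4·π_2 + 0.32·π_3
Solving with the normalization constraint gives π = (0.3636, 0.3636, 0.2727).
So the stationary probability of square B is 0.3636.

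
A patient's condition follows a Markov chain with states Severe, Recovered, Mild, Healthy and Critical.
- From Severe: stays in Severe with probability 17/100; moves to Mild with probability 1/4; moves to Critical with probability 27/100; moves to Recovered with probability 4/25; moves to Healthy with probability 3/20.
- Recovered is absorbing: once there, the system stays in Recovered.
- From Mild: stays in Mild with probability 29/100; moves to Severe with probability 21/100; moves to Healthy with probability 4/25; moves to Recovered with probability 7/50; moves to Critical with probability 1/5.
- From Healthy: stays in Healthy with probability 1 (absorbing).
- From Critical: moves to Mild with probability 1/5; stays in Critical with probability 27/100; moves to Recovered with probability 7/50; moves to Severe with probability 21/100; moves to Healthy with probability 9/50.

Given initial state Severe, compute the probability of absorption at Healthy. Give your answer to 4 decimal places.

0.5162

Let h(s) be the probability of absorption at Healthy starting from transient state s. Then h(Healthy) = 1 and h(Recovered) = 0. By first-step analysis:
h(Severe) = 0.17·h(Severe) + 0.16·0 + 0.25·h(Mild) + 0.15·1 + 0.27·h(Critical)
h(Mild) = 0.21·h(Severe) + 0.14·0 + 0.29·h(Mild) + 0.16·1 + 0.2·h(Critical)
h(Critical) = 0.21·h(Severe) + 0.14·0 + 0.2·h(Mild) + 0.18·1 + 0.27·h(Critical)
Solving: h(Severe) = 0.5162, h(Mild) = 0.5302, h(Critical) = 0.5403.
Starting from Severe, the probability is 0.5162.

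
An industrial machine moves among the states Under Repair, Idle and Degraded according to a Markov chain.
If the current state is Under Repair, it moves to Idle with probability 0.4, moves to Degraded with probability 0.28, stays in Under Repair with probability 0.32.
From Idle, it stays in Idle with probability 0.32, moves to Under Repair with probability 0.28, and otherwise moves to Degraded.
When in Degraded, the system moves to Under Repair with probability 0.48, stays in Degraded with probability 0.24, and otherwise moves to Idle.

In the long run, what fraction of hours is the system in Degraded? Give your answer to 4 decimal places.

Let the stationary distribution be π with π = πP and π_1 + π_2 + π_3 = 1.
π_1 = 0.32·π_1 + 0.28·π_2 + 0.48·π_3
π_2 = 0.4·π_1 + 0.32·π_2 + 0.28·π_3
Solving with the normalization constraint gives π = (0.3558, 0.3361, 0.3080).
So the stationary probability of Degraded is 0.3080.

0.3080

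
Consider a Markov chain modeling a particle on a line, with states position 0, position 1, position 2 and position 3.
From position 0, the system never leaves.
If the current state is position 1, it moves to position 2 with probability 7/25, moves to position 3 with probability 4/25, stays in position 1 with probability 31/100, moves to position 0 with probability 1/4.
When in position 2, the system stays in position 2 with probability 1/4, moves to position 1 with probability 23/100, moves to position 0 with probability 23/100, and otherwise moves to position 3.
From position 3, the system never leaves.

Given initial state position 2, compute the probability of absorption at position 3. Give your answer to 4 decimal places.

Let h(s) be the probability of absorption at position 3 starting from transient state s. Then h(position 3) = 1 and h(position 0) = 0. By first-step analysis:
h(position 1) = 0.25·0 + 0.31·h(position 1) + 0.28·h(position 2) + 0.16·1
h(position 2) = 0.23·0 + 0.23·h(position 1) + 0.25·h(position 2) + 0.29·1
Solving: h(position 1) = 0.4441, h(position 2) = 0.5228.
Starting from position 2, the probability is 0.5228.

0.5228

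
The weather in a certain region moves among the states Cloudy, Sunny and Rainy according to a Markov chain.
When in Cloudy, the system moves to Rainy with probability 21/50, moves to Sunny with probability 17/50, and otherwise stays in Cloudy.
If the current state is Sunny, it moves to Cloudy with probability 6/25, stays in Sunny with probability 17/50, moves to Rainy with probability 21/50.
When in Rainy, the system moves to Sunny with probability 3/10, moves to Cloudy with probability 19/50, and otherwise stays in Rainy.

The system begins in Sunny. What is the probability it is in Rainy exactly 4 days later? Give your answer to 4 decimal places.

0.3818

Propagate the distribution vector 4 days from Sunny.
After 0 days: (0.0000, 1.0000, 0.0000)
After 1 day: (0.2400, 0.3400, 0.4200)
After 2 days: (0.2988, 0.3232, 0.3780)
After 3 days: (0.2929, 0.3249, 0.3822)
After 4 days: (0.2935, 0.3247, 0.3818)
P(in Rainy after 4 days) = 0.3818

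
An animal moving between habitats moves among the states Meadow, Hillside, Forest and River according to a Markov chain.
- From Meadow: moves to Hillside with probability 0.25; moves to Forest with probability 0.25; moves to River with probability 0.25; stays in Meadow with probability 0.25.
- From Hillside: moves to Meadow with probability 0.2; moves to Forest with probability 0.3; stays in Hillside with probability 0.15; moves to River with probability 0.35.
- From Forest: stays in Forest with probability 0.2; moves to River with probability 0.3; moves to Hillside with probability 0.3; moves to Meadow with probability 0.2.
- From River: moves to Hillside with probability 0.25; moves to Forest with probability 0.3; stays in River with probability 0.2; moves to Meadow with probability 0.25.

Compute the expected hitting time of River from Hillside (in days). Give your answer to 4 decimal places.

Let t(s) be the expected number of days to first reach River from state s, with t(River) = 0. Conditioning on the first day:
t(Meadow) = 1 + 0.25·t(Meadow) + 0.25·t(Hillside) + 0.25·t(Forest)
t(Hillside) = 1 + 0.2·t(Meadow) + 0.15·t(Hillside) + 0.3·t(Forest)
t(Forest) = 1 + 0.2·t(Meadow) + 0.3·t(Hillside) + 0.2·t(Forest)
Solving: t(Meadow) = 3.4924, t(Hillside) = 3.1667, t(Forest) = 3.3106.
Expected days from Hillside to River: 3.1667.

3.1667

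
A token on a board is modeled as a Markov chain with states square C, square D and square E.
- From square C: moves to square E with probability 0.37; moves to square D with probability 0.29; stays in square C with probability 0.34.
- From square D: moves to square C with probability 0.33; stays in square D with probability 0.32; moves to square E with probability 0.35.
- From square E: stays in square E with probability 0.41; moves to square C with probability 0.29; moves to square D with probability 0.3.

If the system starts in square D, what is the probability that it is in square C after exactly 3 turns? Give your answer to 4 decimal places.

Propagate the distribution vector 3 turns from square D.
After 0 turns: (0.0000, 1.0000, 0.0000)
After 1 turn: (0.3300, 0.3200, 0.3500)
After 2 turns: (0.3193, 0.3031, 0.3776)
After 3 turns: (0.3181, 0.3029, 0.3790)
P(in square C after 3 turns) = 0.3181

0.3181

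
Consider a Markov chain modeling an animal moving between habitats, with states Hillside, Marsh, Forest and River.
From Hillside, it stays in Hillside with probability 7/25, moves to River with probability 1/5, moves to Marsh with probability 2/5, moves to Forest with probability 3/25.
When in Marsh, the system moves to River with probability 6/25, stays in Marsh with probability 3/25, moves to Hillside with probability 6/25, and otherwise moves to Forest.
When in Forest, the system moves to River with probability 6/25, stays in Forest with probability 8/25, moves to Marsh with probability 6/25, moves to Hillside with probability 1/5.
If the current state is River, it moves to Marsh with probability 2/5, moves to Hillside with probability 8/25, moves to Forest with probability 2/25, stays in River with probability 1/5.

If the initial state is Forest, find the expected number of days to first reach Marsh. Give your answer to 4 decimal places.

3.1765

Let t(s) be the expected number of days to first reach Marsh from state s, with t(Marsh) = 0. Conditioning on the first day:
t(Hillside) = 1 + 0.28·t(Hillside) + 0.12·t(Forest) + 0.2·t(River)
t(Forest) = 1 + 0.2·t(Hillside) + 0.32·t(Forest) + 0.24·t(River)
t(River) = 1 + 0.32·t(Hillside) + 0.08·t(Forest) + 0.2·t(River)
Solving: t(Hillside) = 2.6480, t(Forest) = 3.1765, t(River) = 2.6268.
Expected days from Forest to Marsh: 3.1765.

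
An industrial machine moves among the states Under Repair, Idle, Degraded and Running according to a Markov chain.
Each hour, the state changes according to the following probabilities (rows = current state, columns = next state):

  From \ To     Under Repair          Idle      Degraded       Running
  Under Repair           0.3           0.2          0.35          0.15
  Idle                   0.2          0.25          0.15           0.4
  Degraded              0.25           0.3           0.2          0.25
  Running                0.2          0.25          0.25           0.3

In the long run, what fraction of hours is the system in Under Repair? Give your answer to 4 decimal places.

Let the stationary distribution be π with π = πP and π_1 + π_2 + π_3 + π_4 = 1.
π_1 = 0.3·π_1 + 0.2·π_2 + 0.25·π_3 + 0.2·π_4
π_2 = 0.2·π_1 + 0.25·π_2 + 0.3·π_3 + 0.25·π_4
π_3 = 0.35·π_1 + 0.15·π_2 + 0.2·π_3 + 0.25·π_4
Solving with the normalization constraint gives π = (0.2354, 0.2501, 0.2367, 0.2779).
So the stationary probability of Under Repair is 0.2354.

0.2354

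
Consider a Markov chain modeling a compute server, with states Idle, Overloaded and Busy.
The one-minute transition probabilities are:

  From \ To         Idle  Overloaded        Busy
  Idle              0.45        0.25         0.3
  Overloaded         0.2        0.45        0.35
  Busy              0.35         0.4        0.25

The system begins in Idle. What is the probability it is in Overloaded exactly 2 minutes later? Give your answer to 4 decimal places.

0.3450

Sum over the intermediate state after 1 minute:
P = P(Idle→Idle)·P(Idle→Overloaded) + P(Idle→Overloaded)·P(Overloaded→Overloaded) + P(Idle→Busy)·P(Busy→Overloaded)
  = 0.45×0.25 + 0.25×0.45 + 0.3×0.4
  = 0.1125 + 0.1125 + 0.1200 = 0.3450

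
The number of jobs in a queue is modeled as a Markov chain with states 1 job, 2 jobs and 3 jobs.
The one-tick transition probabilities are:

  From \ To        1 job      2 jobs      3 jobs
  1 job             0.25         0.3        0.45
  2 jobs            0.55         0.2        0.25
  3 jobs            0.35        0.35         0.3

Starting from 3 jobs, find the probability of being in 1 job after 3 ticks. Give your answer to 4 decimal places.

0.3675

Propagate the distribution vector 3 ticks from 3 jobs.
After 0 ticks: (0.0000, 0.0000, 1.0000)
After 1 tick: (0.3500, 0.3500, 0.3000)
After 2 ticks: (0.3850, 0.2800, 0.3350)
After 3 ticks: (0.3675, 0.2888, 0.3438)
P(in 1 job after 3 ticks) = 0.3675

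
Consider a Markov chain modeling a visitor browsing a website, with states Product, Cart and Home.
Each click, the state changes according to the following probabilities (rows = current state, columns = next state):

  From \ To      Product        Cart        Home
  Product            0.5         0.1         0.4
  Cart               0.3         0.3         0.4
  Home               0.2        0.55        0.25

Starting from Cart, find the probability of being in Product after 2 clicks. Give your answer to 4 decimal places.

Sum over the intermediate state after 1 click:
P = P(Cart→Product)·P(Product→Product) + P(Cart→Cart)·P(Cart→Product) + P(Cart→Home)·P(Home→Product)
  = 0.3×0.5 + 0.3×0.3 + 0.4×0.2
  = 0.1500 + 0.0900 + 0.0800 = 0.3200

0.3200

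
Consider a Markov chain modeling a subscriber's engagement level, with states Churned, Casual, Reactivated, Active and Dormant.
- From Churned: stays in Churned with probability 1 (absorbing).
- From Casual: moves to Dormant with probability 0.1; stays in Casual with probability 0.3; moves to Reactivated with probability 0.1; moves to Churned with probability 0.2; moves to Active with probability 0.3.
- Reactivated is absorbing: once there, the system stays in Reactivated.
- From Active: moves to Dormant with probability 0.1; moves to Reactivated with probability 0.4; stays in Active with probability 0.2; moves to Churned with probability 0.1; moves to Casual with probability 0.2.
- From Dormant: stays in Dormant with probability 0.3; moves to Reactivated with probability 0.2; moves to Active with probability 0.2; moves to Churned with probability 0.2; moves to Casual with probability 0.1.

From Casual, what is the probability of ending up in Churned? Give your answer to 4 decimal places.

0.4766

Let h(s) be the probability of absorption at Churned starting from transient state s. Then h(Churned) = 1 and h(Reactivated) = 0. By first-step analysis:
h(Casual) = 0.2·1 + 0.3·h(Casual) + 0.1·0 + 0.3·h(Active) + 0.1·h(Dormant)
h(Active) = 0.1·1 + 0.2·h(Casual) + 0.4·0 + 0.2·h(Active) + 0.1·h(Dormant)
h(Dormant) = 0.2·1 + 0.1·h(Casual) + 0.2·0 + 0.2·h(Active) + 0.3·h(Dormant)
Solving: h(Casual) = 0.4766, h(Active) = 0.2991, h(Dormant) = 0.4393.
Starting from Casual, the probability is 0.4766.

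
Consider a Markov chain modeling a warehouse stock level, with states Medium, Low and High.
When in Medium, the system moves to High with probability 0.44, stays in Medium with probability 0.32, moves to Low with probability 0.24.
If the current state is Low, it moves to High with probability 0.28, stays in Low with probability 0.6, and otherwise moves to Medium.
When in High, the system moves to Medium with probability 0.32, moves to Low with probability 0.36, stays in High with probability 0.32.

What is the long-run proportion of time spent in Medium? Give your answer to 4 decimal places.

Let the stationary distribution be π with π = πP and π_1 + π_2 + π_3 = 1.
π_1 = 0.32·π_1 + 0.12·π_2 + 0.32·π_3
π_2 = 0.24·π_1 + 0.6·π_2 + 0.36·π_3
Solving with the normalization constraint gives π = (0.2326, 0.4370, 0.3304).
So the stationary probability of Medium is 0.2326.

0.2326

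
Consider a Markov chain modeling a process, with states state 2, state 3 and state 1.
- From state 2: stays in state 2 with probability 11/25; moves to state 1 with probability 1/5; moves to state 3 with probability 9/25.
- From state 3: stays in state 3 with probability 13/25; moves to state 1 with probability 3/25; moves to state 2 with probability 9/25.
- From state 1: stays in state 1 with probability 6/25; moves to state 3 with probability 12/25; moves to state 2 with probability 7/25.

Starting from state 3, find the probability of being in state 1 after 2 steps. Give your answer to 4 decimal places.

0.1632

Sum over the intermediate state after 1 step:
P = P(state 3→state 2)·P(state 2→state 1) + P(state 3→state 3)·P(state 3→state 1) + P(state 3→state 1)·P(state 1→state 1)
  = 0.36×0.2 + 0.52×0.12 + 0.12×0.24
  = 0.0720 + 0.0624 + 0.0288 = 0.1632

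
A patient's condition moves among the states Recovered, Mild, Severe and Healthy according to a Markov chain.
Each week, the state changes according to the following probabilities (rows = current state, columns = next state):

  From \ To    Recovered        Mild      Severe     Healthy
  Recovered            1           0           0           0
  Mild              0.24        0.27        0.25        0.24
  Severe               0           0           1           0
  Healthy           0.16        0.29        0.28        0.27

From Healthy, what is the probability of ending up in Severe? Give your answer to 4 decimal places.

0.5977

Let h(s) be the probability of absorption at Severe starting from transient state s. Then h(Severe) = 1 and h(Recovered) = 0. By first-step analysis:
h(Mild) = 0.24·0 + 0.27·h(Mild) + 0.25·1 + 0.24·h(Healthy)
h(Healthy) = 0.16·0 + 0.29·h(Mild) + 0.28·1 + 0.27·h(Healthy)
Solving: h(Mild) = 0.5390, h(Healthy) = 0.5977.
Starting from Healthy, the probability is 0.5977.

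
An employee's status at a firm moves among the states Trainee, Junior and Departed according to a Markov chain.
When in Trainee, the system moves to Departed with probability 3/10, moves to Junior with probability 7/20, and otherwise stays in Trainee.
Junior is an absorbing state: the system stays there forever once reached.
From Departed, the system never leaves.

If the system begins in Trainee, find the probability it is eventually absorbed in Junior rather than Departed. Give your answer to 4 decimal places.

0.5385

Let h(s) be the probability of absorption at Junior starting from transient state s. Then h(Junior) = 1 and h(Departed) = 0. By first-step analysis:
h(Trainee) = 0.35·h(Trainee) + 0.35·1 + 0.3·0
Solving: h(Trainee) = 0.5385.
Starting from Trainee, the probability is 0.5385.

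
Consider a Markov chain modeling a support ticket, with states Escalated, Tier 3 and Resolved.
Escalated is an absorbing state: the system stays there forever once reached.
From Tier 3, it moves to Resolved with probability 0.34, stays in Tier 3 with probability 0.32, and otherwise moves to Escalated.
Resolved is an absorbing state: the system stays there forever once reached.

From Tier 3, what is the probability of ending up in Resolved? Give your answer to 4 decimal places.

Let h(s) be the probability of absorption at Resolved starting from transient state s. Then h(Resolved) = 1 and h(Escalated) = 0. By first-step analysis:
h(Tier 3) = 0.34·0 + 0.32·h(Tier 3) + 0.34·1
Solving: h(Tier 3) = 0.5000.
Starting from Tier 3, the probability is 0.5000.

0.5000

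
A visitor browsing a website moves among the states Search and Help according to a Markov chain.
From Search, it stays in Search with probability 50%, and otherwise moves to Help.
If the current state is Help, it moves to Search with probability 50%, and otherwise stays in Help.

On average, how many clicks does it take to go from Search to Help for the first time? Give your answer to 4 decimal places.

Let t(s) be the expected number of clicks to first reach Help from state s, with t(Help) = 0. Conditioning on the first click:
t(Search) = 1 + 0.5·t(Search)
Solving: t(Search) = 2.0000.
Expected clicks from Search to Help: 2.0000.

2.0000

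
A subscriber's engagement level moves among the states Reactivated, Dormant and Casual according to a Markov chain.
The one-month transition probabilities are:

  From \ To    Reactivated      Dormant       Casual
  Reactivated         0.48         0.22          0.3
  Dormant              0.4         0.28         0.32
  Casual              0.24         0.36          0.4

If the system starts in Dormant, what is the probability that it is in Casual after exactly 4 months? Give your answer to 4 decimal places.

Propagate the distribution vector 4 months from Dormant.
After 0 months: (0.0000, 1.0000, 0.0000)
After 1 month: (0.4000, 0.2800, 0.3200)
After 2 months: (0.3808, 0.2816, 0.3376)
After 3 months: (0.3764, 0.2842, 0.3394)
After 4 months: (0.3758, 0.2846, 0.3396)
P(in Casual after 4 months) = 0.3396

0.3396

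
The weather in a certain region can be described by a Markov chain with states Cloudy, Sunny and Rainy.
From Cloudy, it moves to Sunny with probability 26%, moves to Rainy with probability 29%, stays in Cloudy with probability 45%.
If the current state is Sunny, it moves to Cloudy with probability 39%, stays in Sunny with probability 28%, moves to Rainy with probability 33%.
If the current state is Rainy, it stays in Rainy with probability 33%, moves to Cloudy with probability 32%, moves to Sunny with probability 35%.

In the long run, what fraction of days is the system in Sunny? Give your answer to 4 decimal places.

Let the stationary distribution be π with π = πP and π_1 + π_2 + π_3 = 1.
π_1 = 0.45·π_1 + 0.39·π_2 + 0.32·π_3
π_2 = 0.26·π_1 + 0.28·π_2 + 0.35·π_3
Solving with the normalization constraint gives π = (0.3915, 0.2942, 0.3143).
So the stationary probability of Sunny is 0.2942.

0.2942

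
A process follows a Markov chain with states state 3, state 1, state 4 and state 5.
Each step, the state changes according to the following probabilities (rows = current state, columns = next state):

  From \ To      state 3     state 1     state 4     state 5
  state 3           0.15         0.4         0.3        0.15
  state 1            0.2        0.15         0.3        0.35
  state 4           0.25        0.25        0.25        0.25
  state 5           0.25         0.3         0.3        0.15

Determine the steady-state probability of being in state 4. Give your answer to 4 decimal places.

0.2857

Let the stationary distribution be π with π = πP and π_1 + π_2 + π_3 + π_4 = 1.
π_1 = 0.15·π_1 + 0.2·π_2 + 0.25·π_3 + 0.25·π_4
π_2 = 0.4·π_1 + 0.15·π_2 + 0.25·π_3 + 0.3·π_4
π_3 = 0.3·π_1 + 0.3·π_2 + 0.25·π_3 + 0.3·π_4
Solving with the normalization constraint gives π = (0.2151, 0.2672, 0.2857, 0.2320).
So the stationary probability of state 4 is 0.2857.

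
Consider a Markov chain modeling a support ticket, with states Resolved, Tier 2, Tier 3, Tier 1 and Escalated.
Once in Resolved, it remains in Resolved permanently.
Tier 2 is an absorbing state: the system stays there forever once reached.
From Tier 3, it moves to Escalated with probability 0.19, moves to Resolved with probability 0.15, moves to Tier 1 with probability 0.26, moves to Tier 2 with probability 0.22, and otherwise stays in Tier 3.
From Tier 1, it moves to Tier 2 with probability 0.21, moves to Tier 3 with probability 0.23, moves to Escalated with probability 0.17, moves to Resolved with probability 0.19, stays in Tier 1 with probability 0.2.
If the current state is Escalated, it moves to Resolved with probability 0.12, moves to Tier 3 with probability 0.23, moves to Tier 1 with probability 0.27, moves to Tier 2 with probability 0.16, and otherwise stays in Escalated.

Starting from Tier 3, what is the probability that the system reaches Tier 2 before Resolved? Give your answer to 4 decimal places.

Let h(s) be the probability of absorption at Tier 2 starting from transient state s. Then h(Tier 2) = 1 and h(Resolved) = 0. By first-step analysis:
h(Tier 3) = 0.15·0 + 0.22·1 + 0.18·h(Tier 3) + 0.26·h(Tier 1) + 0.19·h(Escalated)
h(Tier 1) = 0.19·0 + 0.21·1 + 0.23·h(Tier 3) + 0.2·h(Tier 1) + 0.17·h(Escalated)
h(Escalated) = 0.12·0 + 0.16·1 + 0.23·h(Tier 3) + 0.27·h(Tier 1) + 0.22·h(Escalated)
Solving: h(Tier 3) = 0.5721, h(Tier 1) = 0.5466, h(Escalated) = 0.5630.
Starting from Tier 3, the probability is 0.5721.

0.5721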